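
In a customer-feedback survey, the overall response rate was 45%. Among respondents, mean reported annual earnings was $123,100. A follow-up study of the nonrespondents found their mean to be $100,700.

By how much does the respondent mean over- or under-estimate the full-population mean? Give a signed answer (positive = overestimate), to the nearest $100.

+$12,300

Nonresponse fraction = 1 − 0.45 = 0.55.
Bias = (nonresponse fraction) × (respondent mean − nonrespondent mean)
     = 0.55 × (123,100 − 100,700) = 0.55 × 22,400 = 12,320.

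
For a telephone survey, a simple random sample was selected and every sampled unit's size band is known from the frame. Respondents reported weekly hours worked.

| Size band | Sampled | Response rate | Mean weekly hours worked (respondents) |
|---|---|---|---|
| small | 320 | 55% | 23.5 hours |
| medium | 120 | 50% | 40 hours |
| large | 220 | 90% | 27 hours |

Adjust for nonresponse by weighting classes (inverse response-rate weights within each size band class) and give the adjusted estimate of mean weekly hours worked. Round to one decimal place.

27.7

With weight = n_sampled/n_responded per class, the weighted class total is n_sampled:
  small: 320 × 23.5 = 7520
  medium: 120 × 40 = 4800
  large: 220 × 27 = 5940
Adjusted estimate = 18,260 / 660 = 27.6667 → 27.7.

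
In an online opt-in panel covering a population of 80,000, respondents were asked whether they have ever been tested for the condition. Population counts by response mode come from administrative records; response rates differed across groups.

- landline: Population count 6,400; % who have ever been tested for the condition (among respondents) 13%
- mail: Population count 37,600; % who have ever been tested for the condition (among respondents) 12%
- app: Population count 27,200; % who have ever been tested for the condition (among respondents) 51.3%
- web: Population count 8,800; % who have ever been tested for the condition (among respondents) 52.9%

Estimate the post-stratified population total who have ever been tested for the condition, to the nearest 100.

24,000

Apply each group's respondent rate to its population count:
  landline: 6,400 × 13% = 832
  mail: 37,600 × 12% = 4512
  app: 27,200 × 51.3% = 13953.6
  web: 8,800 × 52.9% = 4655.2
Estimated total = 23952.8 → 24,000.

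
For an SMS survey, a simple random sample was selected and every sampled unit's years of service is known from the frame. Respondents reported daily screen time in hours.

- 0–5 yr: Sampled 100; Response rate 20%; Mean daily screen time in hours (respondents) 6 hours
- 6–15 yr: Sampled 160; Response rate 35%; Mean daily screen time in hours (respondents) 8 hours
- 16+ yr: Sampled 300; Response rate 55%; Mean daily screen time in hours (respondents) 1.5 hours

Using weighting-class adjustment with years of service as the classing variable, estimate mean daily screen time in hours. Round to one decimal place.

4.2

Inverse-response-rate weighting restores each class to its sampled count, so class totals weight by n_sampled:
  0–5 yr: 100 × 6 = 600
  6–15 yr: 160 × 8 = 1280
  16+ yr: 300 × 1.5 = 450
Adjusted estimate = 2330 / 560 = 4.16071 → 4.2.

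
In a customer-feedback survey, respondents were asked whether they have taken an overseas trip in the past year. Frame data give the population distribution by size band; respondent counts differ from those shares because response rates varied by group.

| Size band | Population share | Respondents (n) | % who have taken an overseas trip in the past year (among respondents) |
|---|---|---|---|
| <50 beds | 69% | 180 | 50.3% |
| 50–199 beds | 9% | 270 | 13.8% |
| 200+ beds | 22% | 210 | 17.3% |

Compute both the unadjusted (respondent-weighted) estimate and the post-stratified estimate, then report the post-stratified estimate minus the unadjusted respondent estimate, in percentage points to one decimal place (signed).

+14.9 percentage points

Without adjustment, the pooled respondent share is:
  (180/660)×50.3 + (270/660)×13.8 + (210/660)×17.3 = 24.8682%
Post-stratifying to population shares instead:
  0.69×50.3 + 0.09×13.8 + 0.22×17.3 = 39.755%
Difference = 39.755 − 24.8682 = 14.8868 pp.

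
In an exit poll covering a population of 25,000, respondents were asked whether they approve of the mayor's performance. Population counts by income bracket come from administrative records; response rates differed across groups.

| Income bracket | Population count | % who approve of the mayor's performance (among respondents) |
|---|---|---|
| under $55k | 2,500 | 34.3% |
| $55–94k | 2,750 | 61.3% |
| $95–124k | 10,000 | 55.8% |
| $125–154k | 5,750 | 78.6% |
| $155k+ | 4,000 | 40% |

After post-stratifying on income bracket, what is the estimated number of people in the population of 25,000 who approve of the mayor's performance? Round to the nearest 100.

Estimated count per cell = population count × respondent percentage:
  under $55k: 2,500 × 34.3% = 857.5
  $55–94k: 2,750 × 61.3% = 1685.75
  $95–124k: 10,000 × 55.8% = 5580
  $125–154k: 5,750 × 78.6% = 4519.5
  $155k+: 4,000 × 40% = 1600
Estimated total = 14242.8 → 14,200.

14,200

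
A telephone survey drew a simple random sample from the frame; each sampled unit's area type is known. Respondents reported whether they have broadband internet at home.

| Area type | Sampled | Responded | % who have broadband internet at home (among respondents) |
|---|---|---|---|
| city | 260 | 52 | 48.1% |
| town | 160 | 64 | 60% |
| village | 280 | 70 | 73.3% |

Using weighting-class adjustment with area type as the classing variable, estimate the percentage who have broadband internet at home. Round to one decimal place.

60.9%

Class response rates: city 52/260 = 20%, town 64/160 = 40%, village 70/280 = 25%.
Weighting each respondent by the inverse class response rate inflates each class back to its sampled size, so the class weight is n_sampled:
  city: 260 × 48.1 = 12,506
  town: 160 × 60 = 9600
  village: 280 × 73.3 = 20,524
Adjusted estimate = 42,630 / 700 = 60.9 → 60.9%.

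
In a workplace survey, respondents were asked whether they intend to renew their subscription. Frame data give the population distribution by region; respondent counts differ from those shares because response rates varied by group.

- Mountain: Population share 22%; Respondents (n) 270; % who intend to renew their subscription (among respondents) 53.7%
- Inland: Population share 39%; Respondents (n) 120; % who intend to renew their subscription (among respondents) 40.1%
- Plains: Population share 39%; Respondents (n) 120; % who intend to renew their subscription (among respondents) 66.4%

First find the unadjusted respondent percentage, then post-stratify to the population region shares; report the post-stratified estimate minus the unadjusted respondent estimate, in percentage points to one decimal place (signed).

Naive respondent-only estimate (weights = respondent counts):
  (270/510)×53.7 + (120/510)×40.1 + (120/510)×66.4 = 53.4882%
Post-stratified estimate weights by population shares:
  0.22×53.7 + 0.39×40.1 + 0.39×66.4 = 53.349%
Difference = 53.349 − 53.4882 = -0.1392 pp.

-0.1 percentage points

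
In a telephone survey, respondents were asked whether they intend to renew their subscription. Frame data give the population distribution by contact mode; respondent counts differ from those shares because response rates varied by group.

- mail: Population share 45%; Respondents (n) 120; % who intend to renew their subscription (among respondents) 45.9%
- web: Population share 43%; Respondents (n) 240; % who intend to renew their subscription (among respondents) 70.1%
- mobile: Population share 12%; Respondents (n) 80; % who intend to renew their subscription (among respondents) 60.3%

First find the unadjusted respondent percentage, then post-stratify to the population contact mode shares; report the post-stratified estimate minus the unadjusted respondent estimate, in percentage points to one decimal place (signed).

-3.7 percentage points

Unadjusted (pooled respondent) estimate weights by respondent counts:
  (120/440)×45.9 + (240/440)×70.1 + (80/440)×60.3 = 61.7182%
Post-stratified estimate weights by population shares:
  0.45×45.9 + 0.43×70.1 + 0.12×60.3 = 58.034%
Difference = 58.034 − 61.7182 = -3.6842 pp.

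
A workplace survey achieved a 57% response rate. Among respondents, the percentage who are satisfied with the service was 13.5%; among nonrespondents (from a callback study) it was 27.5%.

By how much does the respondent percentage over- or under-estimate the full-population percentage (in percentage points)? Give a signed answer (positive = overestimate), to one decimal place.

Nonresponse fraction = 1 − 0.57 = 0.43.
Bias = (nonresponse fraction) × (respondent percentage − nonrespondent percentage)
     = 0.43 × (13.5 − 27.5) = 0.43 × -14 = -6.02.

-6.0 percentage points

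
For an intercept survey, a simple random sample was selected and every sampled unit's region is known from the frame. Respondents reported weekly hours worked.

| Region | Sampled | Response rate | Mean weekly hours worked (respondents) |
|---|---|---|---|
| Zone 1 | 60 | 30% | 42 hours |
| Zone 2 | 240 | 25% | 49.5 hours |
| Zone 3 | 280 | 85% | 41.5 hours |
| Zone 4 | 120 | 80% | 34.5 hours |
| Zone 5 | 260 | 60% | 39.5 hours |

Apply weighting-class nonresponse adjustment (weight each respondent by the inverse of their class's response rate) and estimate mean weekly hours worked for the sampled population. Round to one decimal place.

With weight = n_sampled/n_responded per class, the weighted class total is n_sampled:
  Zone 1: 60 × 42 = 2520
  Zone 2: 240 × 49.5 = 11,880
  Zone 3: 280 × 41.5 = 11,620
  Zone 4: 120 × 34.5 = 4140
  Zone 5: 260 × 39.5 = 10,270
Adjusted estimate = 40,430 / 960 = 42.1146 → 42.1.

42.1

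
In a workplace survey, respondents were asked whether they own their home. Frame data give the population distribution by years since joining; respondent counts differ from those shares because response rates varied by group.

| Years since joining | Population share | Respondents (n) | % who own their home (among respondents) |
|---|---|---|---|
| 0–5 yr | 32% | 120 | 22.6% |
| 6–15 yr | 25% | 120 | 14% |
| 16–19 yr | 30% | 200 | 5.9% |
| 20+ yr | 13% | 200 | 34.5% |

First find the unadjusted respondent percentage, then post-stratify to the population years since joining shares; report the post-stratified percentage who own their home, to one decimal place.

17.0%

Without adjustment, the pooled respondent share is:
  (120/640)×22.6 + (120/640)×14 + (200/640)×5.9 + (200/640)×34.5 = 19.4875%
Post-stratifying to population shares instead:
  0.32×22.6 + 0.25×14 + 0.3×5.9 + 0.13×34.5 = 16.987%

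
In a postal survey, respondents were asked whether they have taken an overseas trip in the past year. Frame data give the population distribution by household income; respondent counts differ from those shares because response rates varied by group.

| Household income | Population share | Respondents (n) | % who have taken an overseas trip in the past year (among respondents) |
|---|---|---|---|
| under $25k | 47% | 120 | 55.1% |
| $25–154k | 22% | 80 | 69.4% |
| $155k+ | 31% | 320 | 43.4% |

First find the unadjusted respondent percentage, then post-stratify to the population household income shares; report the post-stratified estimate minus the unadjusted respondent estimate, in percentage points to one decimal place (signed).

Unadjusted (pooled respondent) estimate weights by respondent counts:
  (120/520)×55.1 + (80/520)×69.4 + (320/520)×43.4 = 50.1%
Post-stratifying to population shares instead:
  0.47×55.1 + 0.22×69.4 + 0.31×43.4 = 54.619%
Difference = 54.619 − 50.1 = 4.519 pp.

+4.5 percentage points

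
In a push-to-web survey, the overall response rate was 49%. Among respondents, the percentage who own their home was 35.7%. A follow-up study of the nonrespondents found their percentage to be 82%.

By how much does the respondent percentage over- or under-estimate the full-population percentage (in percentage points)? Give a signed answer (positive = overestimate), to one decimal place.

-23.6 percentage points

Nonresponse fraction = 1 − 0.49 = 0.51.
Bias = (nonresponse fraction) × (respondent percentage − nonrespondent percentage)
     = 0.51 × (35.7 − 82) = 0.51 × -46.3 = -23.613.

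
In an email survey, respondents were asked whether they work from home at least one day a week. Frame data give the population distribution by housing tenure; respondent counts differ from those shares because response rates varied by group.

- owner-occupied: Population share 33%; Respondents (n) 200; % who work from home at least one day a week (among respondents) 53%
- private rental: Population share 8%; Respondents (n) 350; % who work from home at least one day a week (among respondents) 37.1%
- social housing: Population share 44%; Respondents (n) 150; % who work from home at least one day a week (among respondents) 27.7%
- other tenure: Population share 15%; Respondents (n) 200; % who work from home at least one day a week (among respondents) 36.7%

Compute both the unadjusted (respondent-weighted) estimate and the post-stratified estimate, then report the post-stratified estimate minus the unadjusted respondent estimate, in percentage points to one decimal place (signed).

Without adjustment, the pooled respondent share is:
  (200/900)×53 + (350/900)×37.1 + (150/900)×27.7 + (200/900)×36.7 = 38.9778%
Reweighting by population housing tenure shares:
  0.33×53 + 0.08×37.1 + 0.44×27.7 + 0.15×36.7 = 38.151%
Difference = 38.151 − 38.9778 = -0.8268 pp.

-0.8 percentage points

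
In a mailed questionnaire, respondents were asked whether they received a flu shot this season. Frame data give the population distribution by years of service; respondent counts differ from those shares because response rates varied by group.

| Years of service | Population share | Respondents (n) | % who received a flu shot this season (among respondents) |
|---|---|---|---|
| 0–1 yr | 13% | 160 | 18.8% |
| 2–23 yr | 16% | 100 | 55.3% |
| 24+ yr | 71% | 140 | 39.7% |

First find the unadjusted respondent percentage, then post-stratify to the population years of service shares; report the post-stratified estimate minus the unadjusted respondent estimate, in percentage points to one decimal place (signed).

Without adjustment, the pooled respondent share is:
  (160/400)×18.8 + (100/400)×55.3 + (140/400)×39.7 = 35.24%
Reweighting by population years of service shares:
  0.13×18.8 + 0.16×55.3 + 0.71×39.7 = 39.479%
Difference = 39.479 − 35.24 = 4.239 pp.

+4.2 percentage points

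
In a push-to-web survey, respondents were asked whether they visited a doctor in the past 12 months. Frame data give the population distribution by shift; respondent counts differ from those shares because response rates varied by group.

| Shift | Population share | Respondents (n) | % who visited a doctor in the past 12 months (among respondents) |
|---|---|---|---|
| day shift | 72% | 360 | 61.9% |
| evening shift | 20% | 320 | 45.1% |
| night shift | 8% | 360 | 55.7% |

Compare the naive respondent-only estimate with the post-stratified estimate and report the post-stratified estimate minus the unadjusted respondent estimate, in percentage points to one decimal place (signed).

+3.5 percentage points

Naive respondent-only estimate (weights = respondent counts):
  (360/1040)×61.9 + (320/1040)×45.1 + (360/1040)×55.7 = 54.5846%
Reweighting by population shift shares:
  0.72×61.9 + 0.2×45.1 + 0.08×55.7 = 58.044%
Difference = 58.044 − 54.5846 = 3.4594 pp.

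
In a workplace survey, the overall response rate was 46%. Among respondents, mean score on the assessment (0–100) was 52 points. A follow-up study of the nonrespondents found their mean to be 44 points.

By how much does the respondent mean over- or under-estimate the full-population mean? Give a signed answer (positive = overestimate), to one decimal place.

+4.3

Nonresponse fraction = 1 − 0.46 = 0.54.
Bias = (nonresponse fraction) × (respondent mean − nonrespondent mean)
     = 0.54 × (52 − 44) = 0.54 × 8 = 4.32.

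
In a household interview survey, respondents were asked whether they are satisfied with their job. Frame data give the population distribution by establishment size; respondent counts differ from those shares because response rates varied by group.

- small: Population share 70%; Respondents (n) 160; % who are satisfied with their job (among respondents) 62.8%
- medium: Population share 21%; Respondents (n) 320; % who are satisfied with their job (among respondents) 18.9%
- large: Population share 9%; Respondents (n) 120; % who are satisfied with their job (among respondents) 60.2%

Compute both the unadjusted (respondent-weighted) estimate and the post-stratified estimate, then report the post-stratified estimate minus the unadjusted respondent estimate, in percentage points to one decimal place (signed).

+14.5 percentage points

Unadjusted (pooled respondent) estimate weights by respondent counts:
  (160/600)×62.8 + (320/600)×18.9 + (120/600)×60.2 = 38.8667%
Post-stratified estimate weights by population shares:
  0.7×62.8 + 0.21×18.9 + 0.09×60.2 = 53.347%
Difference = 53.347 − 38.8667 = 14.4803 pp.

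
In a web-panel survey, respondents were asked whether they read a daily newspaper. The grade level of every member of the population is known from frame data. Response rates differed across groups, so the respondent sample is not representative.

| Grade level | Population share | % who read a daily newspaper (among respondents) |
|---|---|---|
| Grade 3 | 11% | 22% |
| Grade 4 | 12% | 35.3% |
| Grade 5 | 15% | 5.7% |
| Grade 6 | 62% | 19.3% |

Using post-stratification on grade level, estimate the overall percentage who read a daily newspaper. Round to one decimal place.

Post-stratification weights by population share, not respondent share:
  Grade 3: 0.11 × 22 = 2.42
  Grade 4: 0.12 × 35.3 = 4.236
  Grade 5: 0.15 × 5.7 = 0.855
  Grade 6: 0.62 × 19.3 = 11.966
Post-stratified estimate = 19.477 → 19.5%.

19.5%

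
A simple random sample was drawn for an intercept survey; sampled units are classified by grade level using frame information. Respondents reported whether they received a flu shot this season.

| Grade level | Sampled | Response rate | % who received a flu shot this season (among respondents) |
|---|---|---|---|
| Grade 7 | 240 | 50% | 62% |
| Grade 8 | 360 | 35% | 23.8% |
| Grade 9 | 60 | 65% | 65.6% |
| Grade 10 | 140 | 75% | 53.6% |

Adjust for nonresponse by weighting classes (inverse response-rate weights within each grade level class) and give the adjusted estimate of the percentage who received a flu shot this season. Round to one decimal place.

Inverse-response-rate weighting restores each class to its sampled count, so class totals weight by n_sampled:
  Grade 7: 240 × 62 = 14,880
  Grade 8: 360 × 23.8 = 8568
  Grade 9: 60 × 65.6 = 3936
  Grade 10: 140 × 53.6 = 7504
Adjusted estimate = 34,888 / 800 = 43.61 → 43.6%.

43.6%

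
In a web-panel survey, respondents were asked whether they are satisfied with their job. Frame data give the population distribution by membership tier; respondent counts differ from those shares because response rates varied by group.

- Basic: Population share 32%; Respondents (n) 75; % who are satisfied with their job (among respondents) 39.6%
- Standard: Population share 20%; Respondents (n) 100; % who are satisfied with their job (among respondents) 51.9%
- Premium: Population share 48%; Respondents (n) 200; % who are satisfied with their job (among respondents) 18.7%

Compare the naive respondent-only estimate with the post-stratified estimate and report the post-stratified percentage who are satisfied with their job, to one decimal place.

32.0%

Naive respondent-only estimate (weights = respondent counts):
  (75/375)×39.6 + (100/375)×51.9 + (200/375)×18.7 = 31.7333%
Post-stratified estimate weights by population shares:
  0.32×39.6 + 0.2×51.9 + 0.48×18.7 = 32.028%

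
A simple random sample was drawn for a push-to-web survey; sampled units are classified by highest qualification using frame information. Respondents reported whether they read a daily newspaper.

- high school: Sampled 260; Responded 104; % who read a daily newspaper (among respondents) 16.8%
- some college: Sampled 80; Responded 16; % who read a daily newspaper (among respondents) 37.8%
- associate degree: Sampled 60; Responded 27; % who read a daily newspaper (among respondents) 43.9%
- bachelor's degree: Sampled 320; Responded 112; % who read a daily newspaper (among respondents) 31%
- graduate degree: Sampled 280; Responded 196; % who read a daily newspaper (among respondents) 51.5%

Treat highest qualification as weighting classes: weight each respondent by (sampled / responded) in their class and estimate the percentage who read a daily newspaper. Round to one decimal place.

34.4%

Response rates by class: high school 104/260 = 40%, some college 16/80 = 20%, associate degree 27/60 = 45%, bachelor's degree 112/320 = 35%, graduate degree 196/280 = 70%.
Inverse-response-rate weighting restores each class to its sampled count, so class totals weight by n_sampled:
  high school: 260 × 16.8 = 4368
  some college: 80 × 37.8 = 3024
  associate degree: 60 × 43.9 = 2634
  bachelor's degree: 320 × 31 = 9920
  graduate degree: 280 × 51.5 = 14,420
Adjusted estimate = 34,366 / 1,000 = 34.366 → 34.4%.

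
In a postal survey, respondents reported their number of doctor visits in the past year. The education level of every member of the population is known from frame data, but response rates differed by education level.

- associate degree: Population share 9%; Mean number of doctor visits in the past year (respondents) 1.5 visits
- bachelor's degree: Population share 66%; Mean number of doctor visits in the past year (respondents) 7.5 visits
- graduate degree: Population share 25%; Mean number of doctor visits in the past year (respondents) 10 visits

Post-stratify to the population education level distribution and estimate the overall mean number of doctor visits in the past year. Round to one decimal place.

Each cell contributes population-share × respondent value:
  associate degree: 0.09 × 1.5 = 0.135
  bachelor's degree: 0.66 × 7.5 = 4.95
  graduate degree: 0.25 × 10 = 2.5
Post-stratified estimate = 7.585 → 7.6.

7.6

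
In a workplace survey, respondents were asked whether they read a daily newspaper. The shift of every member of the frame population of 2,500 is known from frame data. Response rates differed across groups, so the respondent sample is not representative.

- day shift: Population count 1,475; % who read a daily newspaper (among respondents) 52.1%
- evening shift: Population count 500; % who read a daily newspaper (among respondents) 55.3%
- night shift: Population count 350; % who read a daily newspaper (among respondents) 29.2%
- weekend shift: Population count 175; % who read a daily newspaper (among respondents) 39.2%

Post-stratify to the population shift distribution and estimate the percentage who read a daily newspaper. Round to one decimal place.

48.6%

Post-stratification weights by population share, not respondent share:
  day shift: (1,475/2,500) × 52.1 = 30.739
  evening shift: (500/2,500) × 55.3 = 11.06
  night shift: (350/2,500) × 29.2 = 4.088
  weekend shift: (175/2,500) × 39.2 = 2.744
Post-stratified estimate = 48.631 → 48.6%.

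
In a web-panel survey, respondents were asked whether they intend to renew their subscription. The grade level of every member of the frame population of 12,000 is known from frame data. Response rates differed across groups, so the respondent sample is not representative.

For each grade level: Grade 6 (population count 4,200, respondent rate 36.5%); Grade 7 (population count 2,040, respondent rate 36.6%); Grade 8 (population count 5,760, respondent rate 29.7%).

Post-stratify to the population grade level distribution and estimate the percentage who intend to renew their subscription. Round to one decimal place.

33.3%

Weight each group's respondent value by its population share:
  Grade 6: (4,200/12,000) × 36.5 = 12.775
  Grade 7: (2,040/12,000) × 36.6 = 6.222
  Grade 8: (5,760/12,000) × 29.7 = 14.256
Post-stratified estimate = 33.253 → 33.3%.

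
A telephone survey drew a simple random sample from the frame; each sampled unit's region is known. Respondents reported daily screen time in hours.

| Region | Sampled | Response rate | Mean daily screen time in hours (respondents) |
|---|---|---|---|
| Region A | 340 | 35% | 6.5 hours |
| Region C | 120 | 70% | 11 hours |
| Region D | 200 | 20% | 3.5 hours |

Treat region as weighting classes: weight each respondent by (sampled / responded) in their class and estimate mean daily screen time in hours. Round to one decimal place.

6.4

Inverse-response-rate weighting restores each class to its sampled count, so class totals weight by n_sampled:
  Region A: 340 × 6.5 = 2210
  Region C: 120 × 11 = 1320
  Region D: 200 × 3.5 = 700
Adjusted estimate = 4230 / 660 = 6.40909 → 6.4.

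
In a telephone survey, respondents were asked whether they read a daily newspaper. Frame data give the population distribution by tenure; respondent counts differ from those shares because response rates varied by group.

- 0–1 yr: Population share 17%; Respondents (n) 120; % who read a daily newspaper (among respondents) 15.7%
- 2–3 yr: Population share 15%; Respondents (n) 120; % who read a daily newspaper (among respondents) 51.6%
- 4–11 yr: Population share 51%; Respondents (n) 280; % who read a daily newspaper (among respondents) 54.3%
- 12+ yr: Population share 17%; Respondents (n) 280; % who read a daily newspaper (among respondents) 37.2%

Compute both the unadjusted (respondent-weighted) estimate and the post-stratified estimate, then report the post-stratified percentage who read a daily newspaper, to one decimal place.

Without adjustment, the pooled respondent share is:
  (120/800)×15.7 + (120/800)×51.6 + (280/800)×54.3 + (280/800)×37.2 = 42.12%
Reweighting by population tenure shares:
  0.17×15.7 + 0.15×51.6 + 0.51×54.3 + 0.17×37.2 = 44.426%

44.4%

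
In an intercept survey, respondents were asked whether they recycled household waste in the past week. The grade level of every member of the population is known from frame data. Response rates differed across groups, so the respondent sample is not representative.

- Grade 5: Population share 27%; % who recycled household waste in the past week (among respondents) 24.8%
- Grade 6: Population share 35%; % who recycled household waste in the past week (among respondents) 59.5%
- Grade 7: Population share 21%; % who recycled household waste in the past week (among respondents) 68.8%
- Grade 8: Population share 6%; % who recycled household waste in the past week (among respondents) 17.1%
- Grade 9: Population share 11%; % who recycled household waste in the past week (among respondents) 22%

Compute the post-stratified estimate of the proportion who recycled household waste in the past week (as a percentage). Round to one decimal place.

Each cell contributes population-share × respondent value:
  Grade 5: 0.27 × 24.8 = 6.696
  Grade 6: 0.35 × 59.5 = 20.825
  Grade 7: 0.21 × 68.8 = 14.448
  Grade 8: 0.06 × 17.1 = 1.026
  Grade 9: 0.11 × 22 = 2.42
Post-stratified estimate = 45.415 → 45.4%.

45.4%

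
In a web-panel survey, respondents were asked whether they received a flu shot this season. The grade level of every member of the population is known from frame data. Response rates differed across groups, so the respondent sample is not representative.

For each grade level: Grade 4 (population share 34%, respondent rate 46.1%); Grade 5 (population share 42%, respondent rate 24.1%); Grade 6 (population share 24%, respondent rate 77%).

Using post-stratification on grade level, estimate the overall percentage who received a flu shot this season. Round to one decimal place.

44.3%

Post-stratification weights by population share, not respondent share:
  Grade 4: 0.34 × 46.1 = 15.674
  Grade 5: 0.42 × 24.1 = 10.122
  Grade 6: 0.24 × 77 = 18.48
Post-stratified estimate = 44.276 → 44.3%.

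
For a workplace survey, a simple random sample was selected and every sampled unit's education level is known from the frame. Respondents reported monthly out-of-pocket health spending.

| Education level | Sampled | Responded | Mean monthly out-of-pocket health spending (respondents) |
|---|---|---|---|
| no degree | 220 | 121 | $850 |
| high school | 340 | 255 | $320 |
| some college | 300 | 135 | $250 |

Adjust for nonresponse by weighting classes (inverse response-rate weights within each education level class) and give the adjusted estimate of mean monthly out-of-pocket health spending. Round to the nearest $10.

Class response rates: no degree 121/220 = 55%, high school 255/340 = 75%, some college 135/300 = 45%.
Each respondent's weight = sampled/responded in their class; summing within a class gives n_sampled, so:
  no degree: 220 × 850 = 187,000
  high school: 340 × 320 = 108,800
  some college: 300 × 250 = 75,000
Adjusted estimate = 370,800 / 860 = 431.163 → $430.

$430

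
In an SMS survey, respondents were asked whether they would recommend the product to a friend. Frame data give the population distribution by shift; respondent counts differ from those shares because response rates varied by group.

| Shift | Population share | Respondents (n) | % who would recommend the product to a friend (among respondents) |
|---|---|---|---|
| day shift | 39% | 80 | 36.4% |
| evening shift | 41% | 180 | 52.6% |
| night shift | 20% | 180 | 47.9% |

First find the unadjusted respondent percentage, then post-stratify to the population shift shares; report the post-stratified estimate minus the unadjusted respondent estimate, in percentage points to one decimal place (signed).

-2.4 percentage points

Naive respondent-only estimate (weights = respondent counts):
  (80/440)×36.4 + (180/440)×52.6 + (180/440)×47.9 = 47.7318%
Reweighting by population shift shares:
  0.39×36.4 + 0.41×52.6 + 0.2×47.9 = 45.342%
Difference = 45.342 − 47.7318 = -2.3898 pp.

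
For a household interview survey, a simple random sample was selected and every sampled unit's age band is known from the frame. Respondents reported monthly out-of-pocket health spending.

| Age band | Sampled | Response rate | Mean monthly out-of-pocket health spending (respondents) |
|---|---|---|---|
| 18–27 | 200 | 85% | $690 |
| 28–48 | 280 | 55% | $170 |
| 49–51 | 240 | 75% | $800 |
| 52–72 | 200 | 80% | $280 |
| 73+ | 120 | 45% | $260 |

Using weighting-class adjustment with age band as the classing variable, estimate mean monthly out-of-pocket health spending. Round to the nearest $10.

$450

With weight = n_sampled/n_responded per class, the weighted class total is n_sampled:
  18–27: 200 × 690 = 138,000
  28–48: 280 × 170 = 47,600
  49–51: 240 × 800 = 192,000
  52–72: 200 × 280 = 56,000
  73+: 120 × 260 = 31,200
Adjusted estimate = 464,800 / 1,040 = 446.923 → $450.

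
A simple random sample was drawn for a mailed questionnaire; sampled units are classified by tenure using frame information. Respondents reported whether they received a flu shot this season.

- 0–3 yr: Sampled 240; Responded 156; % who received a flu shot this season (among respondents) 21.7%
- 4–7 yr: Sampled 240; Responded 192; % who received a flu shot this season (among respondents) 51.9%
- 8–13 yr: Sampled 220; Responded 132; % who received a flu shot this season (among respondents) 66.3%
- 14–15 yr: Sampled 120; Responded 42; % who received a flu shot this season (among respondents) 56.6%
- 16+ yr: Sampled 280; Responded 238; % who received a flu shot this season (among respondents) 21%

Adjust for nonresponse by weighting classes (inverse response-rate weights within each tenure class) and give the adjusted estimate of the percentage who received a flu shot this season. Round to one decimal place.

40.8%

Response rates by class: 0–3 yr 156/240 = 65%, 4–7 yr 192/240 = 80%, 8–13 yr 132/220 = 60%, 14–15 yr 42/120 = 35%, 16+ yr 238/280 = 85%.
With weight = n_sampled/n_responded per class, the weighted class total is n_sampled:
  0–3 yr: 240 × 21.7 = 5208
  4–7 yr: 240 × 51.9 = 12,456
  8–13 yr: 220 × 66.3 = 14,586
  14–15 yr: 120 × 56.6 = 6792
  16+ yr: 280 × 21 = 5880
Adjusted estimate = 44,922 / 1,100 = 40.8382 → 40.8%.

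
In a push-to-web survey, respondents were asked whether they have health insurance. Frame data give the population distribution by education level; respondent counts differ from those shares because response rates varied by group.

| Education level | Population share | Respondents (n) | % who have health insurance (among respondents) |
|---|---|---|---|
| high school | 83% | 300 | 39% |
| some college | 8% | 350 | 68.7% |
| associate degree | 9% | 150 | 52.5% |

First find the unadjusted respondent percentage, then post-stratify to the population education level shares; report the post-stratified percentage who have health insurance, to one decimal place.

42.6%

Without adjustment, the pooled respondent share is:
  (300/800)×39 + (350/800)×68.7 + (150/800)×52.5 = 54.525%
Post-stratifying to population shares instead:
  0.83×39 + 0.08×68.7 + 0.09×52.5 = 42.591%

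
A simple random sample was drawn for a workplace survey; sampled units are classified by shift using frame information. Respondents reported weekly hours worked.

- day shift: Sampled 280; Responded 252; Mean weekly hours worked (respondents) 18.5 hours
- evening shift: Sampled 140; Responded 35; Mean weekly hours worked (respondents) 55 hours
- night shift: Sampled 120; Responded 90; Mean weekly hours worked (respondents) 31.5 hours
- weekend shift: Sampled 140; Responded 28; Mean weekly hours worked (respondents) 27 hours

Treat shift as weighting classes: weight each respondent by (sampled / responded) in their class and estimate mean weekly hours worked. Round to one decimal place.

30.1

Response rates by class: day shift 252/280 = 90%, evening shift 35/140 = 25%, night shift 90/120 = 75%, weekend shift 28/140 = 20%.
With weight = n_sampled/n_responded per class, the weighted class total is n_sampled:
  day shift: 280 × 18.5 = 5180
  evening shift: 140 × 55 = 7700
  night shift: 120 × 31.5 = 3780
  weekend shift: 140 × 27 = 3780
Adjusted estimate = 20,440 / 680 = 30.0588 → 30.1.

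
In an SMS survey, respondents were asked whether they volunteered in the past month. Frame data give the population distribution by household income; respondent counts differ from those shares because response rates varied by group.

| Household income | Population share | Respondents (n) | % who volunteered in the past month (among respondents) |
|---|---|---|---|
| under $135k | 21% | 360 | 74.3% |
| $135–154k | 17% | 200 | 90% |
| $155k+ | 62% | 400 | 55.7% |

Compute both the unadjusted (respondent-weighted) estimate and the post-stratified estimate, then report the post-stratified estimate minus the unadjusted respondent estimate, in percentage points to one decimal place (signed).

Without adjustment, the pooled respondent share is:
  (360/960)×74.3 + (200/960)×90 + (400/960)×55.7 = 69.8208%
Post-stratifying to population shares instead:
  0.21×74.3 + 0.17×90 + 0.62×55.7 = 65.437%
Difference = 65.437 − 69.8208 = -4.3838 pp.

-4.4 percentage points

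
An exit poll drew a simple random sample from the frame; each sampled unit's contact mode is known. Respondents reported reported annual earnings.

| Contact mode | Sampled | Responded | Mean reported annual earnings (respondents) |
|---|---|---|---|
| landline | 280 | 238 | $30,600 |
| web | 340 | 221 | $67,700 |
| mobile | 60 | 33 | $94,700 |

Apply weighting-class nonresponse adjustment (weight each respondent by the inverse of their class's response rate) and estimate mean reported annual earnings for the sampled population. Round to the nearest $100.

Class response rates: landline 238/280 = 85%, web 221/340 = 65%, mobile 33/60 = 55%.
Inverse-response-rate weighting restores each class to its sampled count, so class totals weight by n_sampled:
  landline: 280 × 30,600 = 8,568,000
  web: 340 × 67,700 = 23,018,000
  mobile: 60 × 94,700 = 5,682,000
Adjusted estimate = 37,268,000 / 680 = 54805.9 → $54,800.

$54,800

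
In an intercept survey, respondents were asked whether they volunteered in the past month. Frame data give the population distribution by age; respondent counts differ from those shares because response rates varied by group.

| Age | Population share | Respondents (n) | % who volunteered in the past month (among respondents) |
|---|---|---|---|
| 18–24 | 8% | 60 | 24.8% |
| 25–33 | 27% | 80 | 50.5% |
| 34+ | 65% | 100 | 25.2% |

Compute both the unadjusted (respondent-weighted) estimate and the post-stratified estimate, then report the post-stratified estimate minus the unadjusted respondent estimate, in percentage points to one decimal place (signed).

Unadjusted (pooled respondent) estimate weights by respondent counts:
  (60/240)×24.8 + (80/240)×50.5 + (100/240)×25.2 = 33.5333%
Reweighting by population age shares:
  0.08×24.8 + 0.27×50.5 + 0.65×25.2 = 31.999%
Difference = 31.999 − 33.5333 = -1.5343 pp.

-1.5 percentage points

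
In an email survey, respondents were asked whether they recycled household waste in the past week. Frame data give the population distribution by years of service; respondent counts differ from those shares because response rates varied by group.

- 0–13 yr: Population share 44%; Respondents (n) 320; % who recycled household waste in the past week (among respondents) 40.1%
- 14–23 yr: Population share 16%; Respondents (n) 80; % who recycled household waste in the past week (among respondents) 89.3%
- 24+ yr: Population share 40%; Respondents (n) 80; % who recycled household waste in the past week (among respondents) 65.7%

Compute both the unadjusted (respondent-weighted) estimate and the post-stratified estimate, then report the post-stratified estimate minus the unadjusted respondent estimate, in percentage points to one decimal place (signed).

Without adjustment, the pooled respondent share is:
  (320/480)×40.1 + (80/480)×89.3 + (80/480)×65.7 = 52.5667%
Post-stratified estimate weights by population shares:
  0.44×40.1 + 0.16×89.3 + 0.4×65.7 = 58.212%
Difference = 58.212 − 52.5667 = 5.6453 pp.

+5.6 percentage points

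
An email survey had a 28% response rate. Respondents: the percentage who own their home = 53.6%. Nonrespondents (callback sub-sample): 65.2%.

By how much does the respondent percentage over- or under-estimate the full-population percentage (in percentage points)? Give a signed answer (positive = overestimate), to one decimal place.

Nonresponse fraction = 1 − 0.28 = 0.72.
Bias = (nonresponse fraction) × (respondent percentage − nonrespondent percentage)
     = 0.72 × (53.6 − 65.2) = 0.72 × -11.6 = -8.352.

-8.4 percentage points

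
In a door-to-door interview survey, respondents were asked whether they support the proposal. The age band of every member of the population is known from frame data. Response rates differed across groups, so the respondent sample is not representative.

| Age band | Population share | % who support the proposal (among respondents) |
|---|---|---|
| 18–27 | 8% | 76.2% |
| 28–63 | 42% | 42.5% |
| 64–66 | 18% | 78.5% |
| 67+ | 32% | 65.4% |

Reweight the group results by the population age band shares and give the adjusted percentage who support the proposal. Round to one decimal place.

59.0%

Weight each group's respondent value by its population share:
  18–27: 0.08 × 76.2 = 6.096
  28–63: 0.42 × 42.5 = 17.85
  64–66: 0.18 × 78.5 = 14.13
  67+: 0.32 × 65.4 = 20.928
Post-stratified estimate = 59.004 → 59.0%.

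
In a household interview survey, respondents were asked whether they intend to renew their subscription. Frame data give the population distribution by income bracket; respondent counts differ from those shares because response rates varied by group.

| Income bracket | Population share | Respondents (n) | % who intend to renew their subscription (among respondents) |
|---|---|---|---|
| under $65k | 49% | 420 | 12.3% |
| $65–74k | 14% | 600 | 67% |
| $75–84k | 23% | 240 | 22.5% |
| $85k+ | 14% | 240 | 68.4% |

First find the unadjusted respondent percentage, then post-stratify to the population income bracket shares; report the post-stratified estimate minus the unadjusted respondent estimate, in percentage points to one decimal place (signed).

-14.6 percentage points

Without adjustment, the pooled respondent share is:
  (420/1500)×12.3 + (600/1500)×67 + (240/1500)×22.5 + (240/1500)×68.4 = 44.788%
Post-stratified estimate weights by population shares:
  0.49×12.3 + 0.14×67 + 0.23×22.5 + 0.14×68.4 = 30.158%
Difference = 30.158 − 44.788 = -14.63 pp.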